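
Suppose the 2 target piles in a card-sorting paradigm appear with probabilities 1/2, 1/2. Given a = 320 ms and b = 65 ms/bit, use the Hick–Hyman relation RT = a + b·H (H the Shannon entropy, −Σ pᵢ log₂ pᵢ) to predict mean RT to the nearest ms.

385 ms

Each term −pᵢ log₂ pᵢ: 0.5·1 + 0.5·1; summed, H = 1.000 bits.
Mean RT = a + bH = 320 + 65·1.000 = 385.00 ms.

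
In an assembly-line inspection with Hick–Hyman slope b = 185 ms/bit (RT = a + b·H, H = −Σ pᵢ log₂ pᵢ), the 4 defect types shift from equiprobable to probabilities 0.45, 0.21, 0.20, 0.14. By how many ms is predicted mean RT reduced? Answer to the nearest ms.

27 ms

The RT saving is b·ΔH. Equiprobable H₀ = log₂(4) = 2.0000 bits; with the given probabilities H = 1.8527 bits.
b·(H₀ − H) = 185 × (2.0000 − 1.8527) = 27.25 ms.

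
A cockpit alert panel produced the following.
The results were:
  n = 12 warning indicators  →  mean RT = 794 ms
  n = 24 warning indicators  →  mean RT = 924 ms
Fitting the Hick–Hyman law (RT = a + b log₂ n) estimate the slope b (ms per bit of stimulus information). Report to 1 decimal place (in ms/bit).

130.0 ms/bit

b = (RT₂ − RT₁)/(log₂ n₂ − log₂ n₁) = (924 − 794)/(4.5850 − 3.5850) = 130.000 ms/bit.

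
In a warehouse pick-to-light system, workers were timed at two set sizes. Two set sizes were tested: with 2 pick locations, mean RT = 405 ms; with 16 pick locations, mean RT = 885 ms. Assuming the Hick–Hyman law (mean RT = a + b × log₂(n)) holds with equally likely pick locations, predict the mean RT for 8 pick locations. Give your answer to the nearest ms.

Solve the two-equation system in a and b:
  b = (885 − 405) / (log₂ 16 − log₂ 2) = 480 / (4 − 1) = 160 ms/bit
  a = 405 − 160 × 1 = 245 ms
Then RT(8) = 245 + 160 × log₂ 8 = 245 + 160 × 3 ≈ 725.000 ms.

725 ms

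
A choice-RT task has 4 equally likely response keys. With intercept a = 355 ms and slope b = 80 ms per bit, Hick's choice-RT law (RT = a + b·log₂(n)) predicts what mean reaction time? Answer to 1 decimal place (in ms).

515.0 ms

log₂(4) = 2 bits, so RT = 355 + 80 × 2 ≈ 515.000 ms.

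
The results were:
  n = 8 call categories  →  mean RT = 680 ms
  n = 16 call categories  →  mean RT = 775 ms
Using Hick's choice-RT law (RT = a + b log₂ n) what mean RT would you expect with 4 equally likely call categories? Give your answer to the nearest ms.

585 ms

Fit slope and intercept:
  b = (775 − 680) / (log₂ 16 − log₂ 8) = 95 / (4 − 3) = 95 ms/bit
  a = 680 − 95 × 3 = 395 ms
Then RT(4) = 395 + 95 × log₂ 4 = 395 + 95 × 2 ≈ 585.000 ms.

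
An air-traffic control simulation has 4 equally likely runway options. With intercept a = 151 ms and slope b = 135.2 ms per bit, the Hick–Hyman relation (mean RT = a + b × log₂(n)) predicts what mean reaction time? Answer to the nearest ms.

log₂(4) = 2 bits, so RT = 151 + 135.2 × 2 ≈ 421.400 ms.

421 ms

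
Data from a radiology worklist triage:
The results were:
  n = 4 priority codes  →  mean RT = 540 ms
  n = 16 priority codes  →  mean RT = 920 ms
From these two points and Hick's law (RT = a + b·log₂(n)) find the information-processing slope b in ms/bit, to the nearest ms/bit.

Slope: b = (920 − 540) / (log₂ 16 − log₂ 4) = 380/2.0000 = 190 ms/bit.

190 ms/bit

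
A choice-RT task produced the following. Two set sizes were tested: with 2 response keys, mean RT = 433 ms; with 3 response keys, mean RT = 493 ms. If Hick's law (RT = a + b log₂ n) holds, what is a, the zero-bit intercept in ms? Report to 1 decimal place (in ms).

The slope on a log₂ axis is (493 − 433) / (1.5850 − 1) = 102.571 ms/bit.
Intercept: a = 433 − 102.571·log₂(2) = 330.429 ms.

330.4 ms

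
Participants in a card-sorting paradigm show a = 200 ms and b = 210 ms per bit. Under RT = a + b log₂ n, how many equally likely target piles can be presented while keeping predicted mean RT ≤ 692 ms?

Set 200 + 210·log₂ n ≤ 692 → log₂ n ≤ (692 − 200)/210 = 2.3429.
So n ≤ 2^2.3429 = 5.073; the largest integer n is 5.

5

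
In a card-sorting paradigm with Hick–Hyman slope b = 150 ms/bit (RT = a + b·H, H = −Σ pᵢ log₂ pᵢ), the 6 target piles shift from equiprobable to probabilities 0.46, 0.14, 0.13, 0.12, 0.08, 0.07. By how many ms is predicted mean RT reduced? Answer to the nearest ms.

54 ms

The RT saving is b·ΔH. Equiprobable H₀ = log₂(6) = 2.5850 bits; with the given probabilities H = 2.2222 bits.
b·(H₀ − H) = 150 × (2.5850 − 2.2222) = 54.41 ms.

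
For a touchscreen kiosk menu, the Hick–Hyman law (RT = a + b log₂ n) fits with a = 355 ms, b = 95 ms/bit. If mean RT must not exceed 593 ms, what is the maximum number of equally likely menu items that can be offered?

Information budget: (593 − 355)/95 = 2.5053 bits, so n ≤ 2^2.5053 = 5.678 → at most 5.

5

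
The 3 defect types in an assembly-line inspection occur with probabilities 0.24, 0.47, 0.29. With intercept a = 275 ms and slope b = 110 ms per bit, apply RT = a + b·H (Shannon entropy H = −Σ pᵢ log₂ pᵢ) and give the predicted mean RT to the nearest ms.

443 ms

Entropy contributions −pᵢ log₂ pᵢ: 0.4941, 0.5120, 0.5179; sum H = 1.5240 bits.
RT = a + bH = 275 + 110·1.5240 = 442.64 ms.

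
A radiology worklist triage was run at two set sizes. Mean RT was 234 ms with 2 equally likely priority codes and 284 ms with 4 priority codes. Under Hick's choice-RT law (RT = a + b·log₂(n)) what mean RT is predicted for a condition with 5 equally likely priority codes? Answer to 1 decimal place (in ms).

300.1 ms

Solve the two-equation system in a and b:
  b = (284 − 234) / (log₂ 4 − log₂ 2) = 50 / (2 − 1) = 50.000 ms/bit
  a = 234 − 50.000 × 1 = 184.000 ms
Then RT(5) = 184.000 + 50.000 × log₂ 5 = 184.000 + 50.000 × 2.3219 ≈ 300.096 ms.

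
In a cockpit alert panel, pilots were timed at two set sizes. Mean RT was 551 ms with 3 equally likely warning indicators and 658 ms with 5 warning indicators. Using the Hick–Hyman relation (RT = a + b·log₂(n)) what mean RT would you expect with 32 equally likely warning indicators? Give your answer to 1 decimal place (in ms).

Fit slope and intercept:
  b = (658 − 551) / (log₂ 5 − log₂ 3) = 107 / (2.3219 − 1.5850) = 145.190 ms/bit
  a = 551 − 145.190 × 1.5850 = 320.879 ms
Then RT(32) = 320.879 + 145.190 × log₂ 32 = 320.879 + 145.190 × 5 ≈ 1046.829 ms.

1046.8 ms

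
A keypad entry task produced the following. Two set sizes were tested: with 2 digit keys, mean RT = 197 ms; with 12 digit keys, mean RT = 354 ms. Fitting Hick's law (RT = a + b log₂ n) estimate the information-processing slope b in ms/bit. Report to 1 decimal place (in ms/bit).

b = (RT₂ − RT₁)/(log₂ n₂ − log₂ n₁) = (354 − 197)/(3.5850 − 1) = 60.736 ms/bit.

60.7 ms/bit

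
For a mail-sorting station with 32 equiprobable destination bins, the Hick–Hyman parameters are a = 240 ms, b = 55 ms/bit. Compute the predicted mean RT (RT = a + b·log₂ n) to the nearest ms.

log₂(32) = 5 bits, so RT = 240 + 55 × 5 ≈ 515.000 ms.

515 ms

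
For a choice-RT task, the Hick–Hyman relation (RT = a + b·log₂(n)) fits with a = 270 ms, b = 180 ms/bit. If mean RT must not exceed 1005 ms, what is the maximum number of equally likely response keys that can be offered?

Information budget: (1005 − 270)/180 = 4.0833 bits, so n ≤ 2^4.0833 = 16.951 → at most 16.

16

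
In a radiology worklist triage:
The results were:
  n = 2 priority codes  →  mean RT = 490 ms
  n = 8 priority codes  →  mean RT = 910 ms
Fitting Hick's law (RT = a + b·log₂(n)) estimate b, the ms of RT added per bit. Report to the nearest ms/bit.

210 ms/bit

b = (RT₂ − RT₁)/(log₂ n₂ − log₂ n₁) = (910 − 490)/(3 − 1) = 210 ms/bit.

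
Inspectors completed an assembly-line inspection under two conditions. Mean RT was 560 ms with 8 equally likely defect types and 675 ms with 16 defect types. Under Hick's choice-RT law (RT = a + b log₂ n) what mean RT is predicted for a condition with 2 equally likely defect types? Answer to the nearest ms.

330 ms

With log₂ n on the abscissa the relation is linear; from the two conditions:
  b = (675 − 560) / (log₂ 16 − log₂ 8) = 115 / (4 − 3) = 115 ms/bit
  a = 560 − 115 × 3 = 215 ms
Then RT(2) = 215 + 115 × log₂ 2 = 215 + 115 × 1 ≈ 330.000 ms.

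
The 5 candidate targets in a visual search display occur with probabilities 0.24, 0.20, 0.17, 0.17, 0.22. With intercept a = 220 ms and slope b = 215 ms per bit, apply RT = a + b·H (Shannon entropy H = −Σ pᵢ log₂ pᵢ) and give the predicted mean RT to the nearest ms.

716 ms

H = 0.24·log₂(1/0.24) + 0.20·log₂(1/0.20) + 0.17·log₂(1/0.17) + 0.17·log₂(1/0.17) + 0.22·log₂(1/0.22) = 2.3083 bits.
RT = 220 + 215 × 2.3083 = 716.28 ms.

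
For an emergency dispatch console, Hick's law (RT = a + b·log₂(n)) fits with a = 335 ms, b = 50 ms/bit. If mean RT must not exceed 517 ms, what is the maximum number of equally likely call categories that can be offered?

12

50·log₂ n ≤ 517 − 335 = 182, giving log₂ n ≤ 3.6400 and n ≤ 12.467. The largest whole number is 12.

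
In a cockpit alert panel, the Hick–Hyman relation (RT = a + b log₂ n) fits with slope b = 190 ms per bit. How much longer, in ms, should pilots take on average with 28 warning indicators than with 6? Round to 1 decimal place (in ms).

Only the slope matters, since a is common to both: ΔRT = b·log₂(n₂/n₁).
log₂(28) − log₂(6) = 4.8074 − 2.5850 = 2.2224.
ΔRT = 190 × 2.2224 = 422.255 ms.

422.3 ms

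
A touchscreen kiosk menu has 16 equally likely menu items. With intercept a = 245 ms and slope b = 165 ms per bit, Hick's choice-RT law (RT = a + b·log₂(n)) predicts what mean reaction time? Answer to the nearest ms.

905 ms

log₂(16) = 4 bits, so RT = 245 + 165 × 4 ≈ 905.000 ms.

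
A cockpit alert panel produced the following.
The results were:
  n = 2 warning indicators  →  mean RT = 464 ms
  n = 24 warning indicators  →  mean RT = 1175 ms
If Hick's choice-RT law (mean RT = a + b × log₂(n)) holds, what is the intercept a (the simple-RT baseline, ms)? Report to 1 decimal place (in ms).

265.7 ms

Slope: b = (1175 − 464) / (log₂ 24 − log₂ 2) = 711/3.5850 = 198.328 ms/bit.
a = RT₁ − b·log₂ n₁ = 464 − 198.328 × 1 = 265.672 ms.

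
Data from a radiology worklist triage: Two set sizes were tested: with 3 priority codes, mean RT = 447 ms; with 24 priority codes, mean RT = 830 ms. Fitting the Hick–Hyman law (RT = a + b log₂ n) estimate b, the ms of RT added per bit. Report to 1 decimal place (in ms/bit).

Slope: b = (830 − 447) / (log₂ 24 − log₂ 3) = 383/3.0000 = 127.667 ms/bit.

127.7 ms/bit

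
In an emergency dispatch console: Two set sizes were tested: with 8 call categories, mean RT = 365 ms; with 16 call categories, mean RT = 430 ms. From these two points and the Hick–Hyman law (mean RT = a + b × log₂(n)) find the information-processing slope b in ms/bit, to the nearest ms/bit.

The slope on a log₂ axis is (430 − 365) / (4 − 3) = 65 ms/bit.

65 ms/bit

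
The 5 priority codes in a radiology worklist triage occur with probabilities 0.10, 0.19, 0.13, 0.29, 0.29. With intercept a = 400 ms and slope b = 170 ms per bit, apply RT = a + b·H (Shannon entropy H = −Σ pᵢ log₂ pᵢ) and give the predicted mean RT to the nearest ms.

H = 0.10·log₂(1/0.10) + 0.19·log₂(1/0.19) + 0.13·log₂(1/0.13) + 0.29·log₂(1/0.29) + 0.29·log₂(1/0.29) = 2.2059 bits.
RT = 400 + 170 × 2.2059 = 775.00 ms.

775 ms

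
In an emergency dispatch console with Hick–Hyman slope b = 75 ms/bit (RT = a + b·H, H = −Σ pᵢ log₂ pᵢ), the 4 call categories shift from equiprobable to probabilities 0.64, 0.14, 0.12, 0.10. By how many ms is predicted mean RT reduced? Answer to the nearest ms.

37 ms

The RT saving is b·ΔH. Equiprobable H₀ = log₂(4) = 2.0000 bits; with the given probabilities H = 1.5084 bits.
b·(H₀ − H) = 75 × (2.0000 − 1.5084) = 36.87 ms.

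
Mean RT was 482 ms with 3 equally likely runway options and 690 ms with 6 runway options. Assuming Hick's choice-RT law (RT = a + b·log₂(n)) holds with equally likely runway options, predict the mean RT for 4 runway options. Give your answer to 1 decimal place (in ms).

Fit slope and intercept:
  b = (690 − 482) / (log₂ 6 − log₂ 3) = 208 / (2.5850 − 1.5850) = 208.000 ms/bit
  a = 482 − 208.000 × 1.5850 = 152.328 ms
Then RT(4) = 152.328 + 208.000 × log₂ 4 = 152.328 + 208.000 × 2 ≈ 568.328 ms.

568.3 ms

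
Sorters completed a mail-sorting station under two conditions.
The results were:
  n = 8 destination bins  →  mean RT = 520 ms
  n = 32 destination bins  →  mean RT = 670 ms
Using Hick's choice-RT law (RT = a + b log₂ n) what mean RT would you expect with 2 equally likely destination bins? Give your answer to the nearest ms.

370 ms

With log₂ n on the abscissa the relation is linear; from the two conditions:
  b = (670 − 520) / (log₂ 32 − log₂ 8) = 150 / (5 − 3) = 75 ms/bit
  a = 520 − 75 × 3 = 295 ms
Then RT(2) = 295 + 75 × log₂ 2 = 295 + 75 × 1 ≈ 370.000 ms.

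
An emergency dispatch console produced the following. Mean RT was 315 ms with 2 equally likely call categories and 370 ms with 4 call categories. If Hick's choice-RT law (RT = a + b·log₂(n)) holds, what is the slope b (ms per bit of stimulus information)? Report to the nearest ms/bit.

The slope on a log₂ axis is (370 − 315) / (2 − 1) = 55 ms/bit.

55 ms/bit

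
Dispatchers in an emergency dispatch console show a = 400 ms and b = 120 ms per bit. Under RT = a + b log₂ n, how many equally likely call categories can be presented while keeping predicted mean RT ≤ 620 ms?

Set 400 + 120·log₂ n ≤ 620 → log₂ n ≤ (620 − 400)/120 = 1.8333.
So n ≤ 2^1.8333 = 3.564; the largest integer n is 3.

3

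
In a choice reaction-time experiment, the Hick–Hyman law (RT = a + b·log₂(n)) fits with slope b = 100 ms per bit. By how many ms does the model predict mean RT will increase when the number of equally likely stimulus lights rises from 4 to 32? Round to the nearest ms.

ΔRT = (a + b log₂ n₂) − (a + b log₂ n₁) = b·(log₂ n₂ − log₂ n₁).
log₂(32) − log₂(4) = log₂(32/4) = log₂(8) = 3.
ΔRT = 100 × 3.0000 = 300.000 ms.

300 ms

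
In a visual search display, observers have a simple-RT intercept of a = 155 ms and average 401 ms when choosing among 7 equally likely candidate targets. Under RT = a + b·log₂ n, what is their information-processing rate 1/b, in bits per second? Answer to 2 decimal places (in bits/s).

11.41 bits/s

b = (401 − 155)/log₂ 7 = 246/2.8074 = 87.627 ms per bit = 0.08763 s/bit; the reciprocal is 11.412 bits/s.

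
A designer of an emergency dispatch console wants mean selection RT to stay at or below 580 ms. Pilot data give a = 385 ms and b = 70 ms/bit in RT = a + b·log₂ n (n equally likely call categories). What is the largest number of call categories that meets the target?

6

70·log₂ n ≤ 580 − 385 = 195, giving log₂ n ≤ 2.7857 and n ≤ 6.896. The largest whole number is 6.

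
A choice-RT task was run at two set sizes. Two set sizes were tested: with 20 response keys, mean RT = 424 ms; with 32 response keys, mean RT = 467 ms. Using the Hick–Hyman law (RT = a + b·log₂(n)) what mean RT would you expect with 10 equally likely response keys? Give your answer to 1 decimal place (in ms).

RT is linear in log₂ n, so two points fix the line:
  b = (467 − 424) / (log₂ 32 − log₂ 20) = 43 / (5 − 4.3219) = 63.415 ms/bit
  a = 424 − 63.415 × 4.3219 = 149.924 ms
Then RT(10) = 149.924 + 63.415 × log₂ 10 = 149.924 + 63.415 × 3.3219 ≈ 360.585 ms.

360.6 ms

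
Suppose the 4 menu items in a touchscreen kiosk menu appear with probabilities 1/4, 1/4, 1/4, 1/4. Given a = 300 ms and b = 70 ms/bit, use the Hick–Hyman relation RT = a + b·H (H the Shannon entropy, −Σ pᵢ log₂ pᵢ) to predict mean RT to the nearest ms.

H = −Σ pᵢ log₂ pᵢ = 0.25·2 + 0.25·2 + 0.25·2 + 0.25·2 = 2.000 bits.
RT = 300 + 70 × 2.000 = 440.00 ms.

440 ms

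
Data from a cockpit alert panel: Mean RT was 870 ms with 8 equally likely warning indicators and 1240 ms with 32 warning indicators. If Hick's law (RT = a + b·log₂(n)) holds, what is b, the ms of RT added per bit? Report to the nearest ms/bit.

185 ms/bit

Slope: b = (1240 − 870) / (log₂ 32 − log₂ 8) = 370/2.0000 = 185 ms/bit.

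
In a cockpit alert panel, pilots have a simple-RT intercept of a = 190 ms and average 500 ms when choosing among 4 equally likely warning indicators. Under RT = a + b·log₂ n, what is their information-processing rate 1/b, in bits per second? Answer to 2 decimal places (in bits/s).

Choice component = 500 − 190 = 310 ms over log₂(4) = 2 bits.
b = 310 / 2 = 155.000 ms/bit, so 1/b = 6.452 bits/s.

6.45 bits/s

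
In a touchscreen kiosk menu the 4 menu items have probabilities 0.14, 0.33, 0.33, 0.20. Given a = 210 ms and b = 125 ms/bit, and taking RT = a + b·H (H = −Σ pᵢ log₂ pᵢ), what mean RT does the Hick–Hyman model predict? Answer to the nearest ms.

450 ms

Entropy contributions −pᵢ log₂ pᵢ: 0.3971, 0.5278, 0.5278, 0.4644; sum H = 1.9171 bits.
RT = a + bH = 210 + 125·1.9171 = 449.64 ms.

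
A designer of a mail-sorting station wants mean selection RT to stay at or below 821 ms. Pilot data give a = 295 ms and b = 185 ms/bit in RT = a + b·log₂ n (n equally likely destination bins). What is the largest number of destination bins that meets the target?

185·log₂ n ≤ 821 − 295 = 526, giving log₂ n ≤ 2.8432 and n ≤ 7.176. The largest whole number is 7.

7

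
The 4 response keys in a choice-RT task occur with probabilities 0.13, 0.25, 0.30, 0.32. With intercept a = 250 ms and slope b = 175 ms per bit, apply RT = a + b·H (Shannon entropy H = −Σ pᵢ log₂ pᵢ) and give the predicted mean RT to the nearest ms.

Entropy contributions −pᵢ log₂ pᵢ: 0.3826, 0.5000, 0.5211, 0.5260; sum H = 1.9298 bits.
RT = a + bH = 250 + 175·1.9298 = 587.71 ms.

588 ms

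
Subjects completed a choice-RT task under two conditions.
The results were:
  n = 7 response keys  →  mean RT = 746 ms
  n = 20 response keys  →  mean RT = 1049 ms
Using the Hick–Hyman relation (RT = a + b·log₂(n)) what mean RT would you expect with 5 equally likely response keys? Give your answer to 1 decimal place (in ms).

With log₂ n on the abscissa the relation is linear; from the two conditions:
  b = (1049 − 746) / (log₂ 20 − log₂ 7) = 303 / (4.3219 − 2.8074) = 200.056 ms/bit
  a = 746 − 200.056 × 2.8074 = 184.371 ms
Then RT(5) = 184.371 + 200.056 × log₂ 5 = 184.371 + 200.056 × 2.3219 ≈ 648.887 ms.

648.9 ms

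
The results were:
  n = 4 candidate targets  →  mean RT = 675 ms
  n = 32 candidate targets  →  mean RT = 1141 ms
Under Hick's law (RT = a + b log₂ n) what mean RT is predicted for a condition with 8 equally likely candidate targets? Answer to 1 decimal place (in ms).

With log₂ n on the abscissa the relation is linear; from the two conditions:
  b = (1141 − 675) / (log₂ 32 − log₂ 4) = 466 / (5 − 2) = 155.333 ms/bit
  a = 675 − 155.333 × 2 = 364.333 ms
Then RT(8) = 364.333 + 155.333 × log₂ 8 = 364.333 + 155.333 × 3 ≈ 830.333 ms.

830.3 ms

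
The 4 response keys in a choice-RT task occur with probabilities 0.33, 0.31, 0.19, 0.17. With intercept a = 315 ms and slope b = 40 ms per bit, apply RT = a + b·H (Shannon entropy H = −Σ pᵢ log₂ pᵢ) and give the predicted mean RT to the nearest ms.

H = 0.33·log₂(1/0.33) + 0.31·log₂(1/0.31) + 0.19·log₂(1/0.19) + 0.17·log₂(1/0.17) = 1.9414 bits.
RT = 315 + 40 × 1.9414 = 392.66 ms.

393 ms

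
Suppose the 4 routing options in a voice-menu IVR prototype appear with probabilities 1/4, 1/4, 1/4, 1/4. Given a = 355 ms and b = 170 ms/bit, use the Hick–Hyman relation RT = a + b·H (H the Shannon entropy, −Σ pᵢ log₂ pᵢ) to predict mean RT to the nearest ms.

H = −Σ pᵢ log₂ pᵢ = 0.25·2 + 0.25·2 + 0.25·2 + 0.25·2 = 2.000 bits.
RT = 355 + 170 × 2.000 = 695.00 ms.

695 ms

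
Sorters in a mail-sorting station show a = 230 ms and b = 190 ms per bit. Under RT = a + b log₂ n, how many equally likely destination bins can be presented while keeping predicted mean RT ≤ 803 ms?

Information budget: (803 − 230)/190 = 3.0158 bits, so n ≤ 2^3.0158 = 8.088 → at most 8.

8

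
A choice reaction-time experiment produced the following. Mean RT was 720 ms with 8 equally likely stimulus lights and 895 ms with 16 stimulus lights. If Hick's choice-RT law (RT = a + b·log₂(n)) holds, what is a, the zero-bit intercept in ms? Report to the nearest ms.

195 ms

b = (RT₂ − RT₁)/(log₂ n₂ − log₂ n₁) = (895 − 720)/(4 − 3) = 175 ms/bit.
a = RT₁ − b·log₂ n₁ = 720 − 175 × 3 = 195.000 ms.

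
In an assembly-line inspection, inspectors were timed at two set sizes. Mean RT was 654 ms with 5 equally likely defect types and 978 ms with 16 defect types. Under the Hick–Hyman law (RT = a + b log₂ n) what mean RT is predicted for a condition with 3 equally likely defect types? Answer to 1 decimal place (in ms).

511.7 ms

With log₂ n on the abscissa the relation is linear; from the two conditions:
  b = (978 − 654) / (log₂ 16 − log₂ 5) = 324 / (4 − 2.3219) = 193.079 ms/bit
  a = 654 − 193.079 × 2.3219 = 205.685 ms
Then RT(3) = 205.685 + 193.079 × log₂ 3 = 205.685 + 193.079 × 1.5850 ≈ 511.708 ms.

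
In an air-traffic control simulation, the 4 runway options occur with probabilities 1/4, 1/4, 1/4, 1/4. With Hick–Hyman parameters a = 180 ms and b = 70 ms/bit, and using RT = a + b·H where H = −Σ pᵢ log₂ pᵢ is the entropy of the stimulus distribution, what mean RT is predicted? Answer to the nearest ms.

H = −Σ pᵢ log₂ pᵢ = 0.25·2 + 0.25·2 + 0.25·2 + 0.25·2 = 2.000 bits.
RT = 180 + 70 × 2.000 = 320.00 ms.

320 ms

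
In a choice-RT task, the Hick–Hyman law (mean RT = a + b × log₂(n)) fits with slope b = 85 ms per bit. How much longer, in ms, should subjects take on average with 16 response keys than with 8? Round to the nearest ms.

85 ms

Only the slope matters, since a is common to both: ΔRT = b·log₂(n₂/n₁).
log₂(16) − log₂(8) = log₂(16/8) = log₂(2) = 1.
ΔRT = 85 × 1.0000 = 85.000 ms.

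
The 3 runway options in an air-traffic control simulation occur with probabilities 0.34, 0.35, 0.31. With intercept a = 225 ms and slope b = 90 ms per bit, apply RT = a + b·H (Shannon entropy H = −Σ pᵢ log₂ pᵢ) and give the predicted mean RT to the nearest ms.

367 ms

Entropy contributions −pᵢ log₂ pᵢ: 0.5292, 0.5301, 0.5238; sum H = 1.5831 bits.
RT = a + bH = 225 + 90·1.5831 = 367.48 ms.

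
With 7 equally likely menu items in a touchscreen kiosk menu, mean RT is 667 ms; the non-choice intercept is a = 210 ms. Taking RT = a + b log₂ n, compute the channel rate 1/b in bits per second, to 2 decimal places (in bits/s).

b = (667 − 210)/log₂ 7 = 457/2.8074 = 162.787 ms per bit = 0.16279 s/bit; the reciprocal is 6.143 bits/s.

6.14 bits/s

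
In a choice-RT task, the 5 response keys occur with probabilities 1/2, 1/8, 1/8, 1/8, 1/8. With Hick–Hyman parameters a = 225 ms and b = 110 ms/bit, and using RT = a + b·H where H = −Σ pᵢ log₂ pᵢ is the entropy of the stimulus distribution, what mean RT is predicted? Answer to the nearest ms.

H = −Σ pᵢ log₂ pᵢ = 0.5·1 + 0.125·3 + 0.125·3 + 0.125·3 + 0.125·3 = 2.000 bits.
RT = 225 + 110 × 2.000 = 445.00 ms.

445 ms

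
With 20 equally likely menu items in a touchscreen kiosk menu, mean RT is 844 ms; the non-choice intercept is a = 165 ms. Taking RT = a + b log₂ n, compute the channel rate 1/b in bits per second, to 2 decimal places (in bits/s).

6.37 bits/s

b = (844 − 165)/log₂ 20 = 679/4.3219 = 157.106 ms per bit = 0.15711 s/bit; the reciprocal is 6.365 bits/s.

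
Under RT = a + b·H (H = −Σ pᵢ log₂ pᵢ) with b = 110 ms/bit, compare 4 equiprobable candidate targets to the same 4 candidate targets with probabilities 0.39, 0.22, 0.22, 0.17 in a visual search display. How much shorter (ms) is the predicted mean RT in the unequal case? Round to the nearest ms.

The RT saving is b·ΔH. Equiprobable H₀ = log₂(4) = 2.0000 bits; with the given probabilities H = 1.9255 bits.
b·(H₀ − H) = 110 × (2.0000 − 1.9255) = 8.19 ms.

8 ms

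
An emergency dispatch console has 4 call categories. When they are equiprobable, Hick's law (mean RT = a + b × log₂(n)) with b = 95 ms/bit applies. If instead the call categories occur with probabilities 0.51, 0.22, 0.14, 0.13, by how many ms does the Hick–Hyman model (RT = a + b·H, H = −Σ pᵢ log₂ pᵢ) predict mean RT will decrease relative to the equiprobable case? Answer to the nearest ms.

23 ms

The RT saving is b·ΔH. Equiprobable H₀ = log₂(4) = 2.0000 bits; with the given probabilities H = 1.7558 bits.
b·(H₀ − H) = 95 × (2.0000 − 1.7558) = 23.20 ms.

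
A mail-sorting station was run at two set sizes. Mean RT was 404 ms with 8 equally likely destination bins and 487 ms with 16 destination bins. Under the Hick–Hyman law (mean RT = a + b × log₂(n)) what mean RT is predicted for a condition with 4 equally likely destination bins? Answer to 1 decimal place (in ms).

321.0 ms

Fit slope and intercept:
  b = (487 − 404) / (log₂ 16 − log₂ 8) = 83 / (4 − 3) = 83.000 ms/bit
  a = 404 − 83.000 × 3 = 155.000 ms
Then RT(4) = 155.000 + 83.000 × log₂ 4 = 155.000 + 83.000 × 2 ≈ 321.000 ms.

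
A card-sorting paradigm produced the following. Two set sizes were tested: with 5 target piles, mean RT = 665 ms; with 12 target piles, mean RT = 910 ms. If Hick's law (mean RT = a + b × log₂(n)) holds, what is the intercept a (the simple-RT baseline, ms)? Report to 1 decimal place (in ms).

214.6 ms

The slope on a log₂ axis is (910 − 665) / (3.5850 − 2.3219) = 193.977 ms/bit.
a = RT₁ − b·log₂ n₁ = 665 − 193.977 × 2.3219 = 214.599 ms.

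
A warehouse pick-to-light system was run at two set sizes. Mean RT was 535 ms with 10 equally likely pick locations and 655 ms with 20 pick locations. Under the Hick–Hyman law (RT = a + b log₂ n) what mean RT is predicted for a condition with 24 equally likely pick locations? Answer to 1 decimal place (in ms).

686.6 ms

RT is linear in log₂ n, so two points fix the line:
  b = (655 − 535) / (log₂ 20 − log₂ 10) = 120 / (4.3219 − 3.3219) = 120.000 ms/bit
  a = 535 − 120.000 × 3.3219 = 136.369 ms
Then RT(24) = 136.369 + 120.000 × log₂ 24 = 136.369 + 120.000 × 4.5850 ≈ 686.564 ms.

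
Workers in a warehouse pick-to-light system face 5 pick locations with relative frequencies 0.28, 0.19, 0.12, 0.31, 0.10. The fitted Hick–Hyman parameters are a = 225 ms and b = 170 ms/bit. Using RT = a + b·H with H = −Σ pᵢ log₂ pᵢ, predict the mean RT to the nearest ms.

598 ms

H = 0.28·log₂(1/0.28) + 0.19·log₂(1/0.19) + 0.12·log₂(1/0.12) + 0.31·log₂(1/0.31) + 0.10·log₂(1/0.10) = 2.1925 bits.
RT = 225 + 170 × 2.1925 = 597.73 ms.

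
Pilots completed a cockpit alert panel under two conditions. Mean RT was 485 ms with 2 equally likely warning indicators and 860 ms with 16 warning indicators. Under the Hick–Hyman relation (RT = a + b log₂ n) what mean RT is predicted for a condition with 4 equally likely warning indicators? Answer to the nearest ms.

RT is linear in log₂ n, so two points fix the line:
  b = (860 − 485) / (log₂ 16 − log₂ 2) = 375 / (4 − 1) = 125 ms/bit
  a = 485 − 125 × 1 = 360 ms
Then RT(4) = 360 + 125 × log₂ 4 = 360 + 125 × 2 ≈ 610.000 ms.

610 ms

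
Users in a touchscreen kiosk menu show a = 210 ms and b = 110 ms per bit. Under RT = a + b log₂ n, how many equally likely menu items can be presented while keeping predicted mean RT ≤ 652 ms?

Set 210 + 110·log₂ n ≤ 652 → log₂ n ≤ (652 − 210)/110 = 4.0182.
So n ≤ 2^4.0182 = 16.203; the largest integer n is 16.

16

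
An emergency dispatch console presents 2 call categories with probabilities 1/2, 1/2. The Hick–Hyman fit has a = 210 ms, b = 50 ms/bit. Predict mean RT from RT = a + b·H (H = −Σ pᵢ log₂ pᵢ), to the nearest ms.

260 ms

H = −Σ pᵢ log₂ pᵢ = 0.5·1 + 0.5·1 = 1.000 bits.
RT = 210 + 50 × 1.000 = 260.00 ms.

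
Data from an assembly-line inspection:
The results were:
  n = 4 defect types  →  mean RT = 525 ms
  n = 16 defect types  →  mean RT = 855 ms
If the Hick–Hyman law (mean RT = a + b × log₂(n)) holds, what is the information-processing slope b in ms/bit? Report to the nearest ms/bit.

Slope: b = (855 − 525) / (log₂ 16 − log₂ 4) = 330/2.0000 = 165 ms/bit.

165 ms/bit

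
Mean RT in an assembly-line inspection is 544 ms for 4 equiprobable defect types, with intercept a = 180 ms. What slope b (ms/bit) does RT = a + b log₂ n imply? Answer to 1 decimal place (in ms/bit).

182.0 ms/bit

b = (544 − 180) / log₂(4) = 364 / 2 = 182.000 ms/bit.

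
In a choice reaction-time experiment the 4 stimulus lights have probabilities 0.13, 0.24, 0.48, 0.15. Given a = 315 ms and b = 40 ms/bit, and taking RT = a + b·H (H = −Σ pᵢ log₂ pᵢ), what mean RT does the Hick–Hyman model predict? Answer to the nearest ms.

H = 0.13·log₂(1/0.13) + 0.24·log₂(1/0.24) + 0.48·log₂(1/0.48) + 0.15·log₂(1/0.15) = 1.7956 bits.
RT = 315 + 40 × 1.7956 = 386.82 ms.

387 ms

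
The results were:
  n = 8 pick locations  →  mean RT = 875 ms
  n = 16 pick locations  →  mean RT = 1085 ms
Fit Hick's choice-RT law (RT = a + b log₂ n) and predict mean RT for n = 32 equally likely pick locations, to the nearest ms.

RT is linear in log₂ n, so two points fix the line:
  b = (1085 − 875) / (log₂ 16 − log₂ 8) = 210 / (4 − 3) = 210 ms/bit
  a = 875 − 210 × 3 = 245 ms
Then RT(32) = 245 + 210 × log₂ 32 = 245 + 210 × 5 ≈ 1295.000 ms.

1295 ms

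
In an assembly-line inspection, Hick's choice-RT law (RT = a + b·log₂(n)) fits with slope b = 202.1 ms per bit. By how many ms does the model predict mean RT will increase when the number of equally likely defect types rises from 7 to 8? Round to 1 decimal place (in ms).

The intercept a cancels: ΔRT = b·(log₂ n₂ − log₂ n₁) = b·log₂(n₂/n₁).
log₂(8) − log₂(7) = 3 − 2.8074 = 0.1926.
ΔRT = 202.1 × 0.1926 = 38.934 ms.

38.9 ms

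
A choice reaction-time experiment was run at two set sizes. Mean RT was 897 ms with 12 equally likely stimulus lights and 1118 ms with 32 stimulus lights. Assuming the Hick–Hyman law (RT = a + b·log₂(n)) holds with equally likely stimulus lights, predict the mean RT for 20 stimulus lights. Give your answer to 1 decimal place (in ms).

1012.1 ms

RT is linear in log₂ n, so two points fix the line:
  b = (1118 − 897) / (log₂ 32 − log₂ 12) = 221 / (5 − 3.5850) = 156.180 ms/bit
  a = 897 − 156.180 × 3.5850 = 337.102 ms
Then RT(20) = 337.102 + 156.180 × log₂ 20 = 337.102 + 156.180 × 4.3219 ≈ 1012.099 ms.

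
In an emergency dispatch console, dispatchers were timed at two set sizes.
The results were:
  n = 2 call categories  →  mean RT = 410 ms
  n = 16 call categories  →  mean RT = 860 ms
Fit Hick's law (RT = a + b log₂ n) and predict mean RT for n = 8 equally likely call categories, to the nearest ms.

Solve the two-equation system in a and b:
  b = (860 − 410) / (log₂ 16 − log₂ 2) = 450 / (4 − 1) = 150 ms/bit
  a = 410 − 150 × 1 = 260 ms
Then RT(8) = 260 + 150 × log₂ 8 = 260 + 150 × 3 ≈ 710.000 ms.

710 ms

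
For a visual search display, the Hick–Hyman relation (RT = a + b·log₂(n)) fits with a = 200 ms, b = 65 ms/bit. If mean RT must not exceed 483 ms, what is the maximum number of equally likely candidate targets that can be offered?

20

65·log₂ n ≤ 483 − 200 = 283, giving log₂ n ≤ 4.3538 and n ≤ 20.447. The largest whole number is 20.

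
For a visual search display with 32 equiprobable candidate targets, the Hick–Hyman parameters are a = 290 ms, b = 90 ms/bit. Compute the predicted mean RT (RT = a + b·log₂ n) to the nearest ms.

740 ms

log₂(32) = 5 bits, so RT = 290 + 90 × 5 ≈ 740.000 ms.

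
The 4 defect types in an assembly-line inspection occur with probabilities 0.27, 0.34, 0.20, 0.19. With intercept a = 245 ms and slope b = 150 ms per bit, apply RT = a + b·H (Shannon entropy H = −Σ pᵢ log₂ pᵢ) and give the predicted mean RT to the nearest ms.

539 ms

H = 0.27·log₂(1/0.27) + 0.34·log₂(1/0.34) + 0.20·log₂(1/0.20) + 0.19·log₂(1/0.19) = 1.9588 bits.
RT = 245 + 150 × 1.9588 = 538.82 ms.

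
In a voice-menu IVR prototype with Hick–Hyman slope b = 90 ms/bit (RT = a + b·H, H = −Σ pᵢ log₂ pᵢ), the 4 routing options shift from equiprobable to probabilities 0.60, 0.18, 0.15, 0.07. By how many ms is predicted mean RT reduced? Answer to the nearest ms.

39 ms

Equiprobable entropy H₀ = log₂ 4 = 2.0000 bits.
Skewed entropy H = −Σ pᵢ log₂ pᵢ = 1.5666 bits.
ΔRT = b·(H₀ − H) = 90 × 0.4334 = 39.01 ms.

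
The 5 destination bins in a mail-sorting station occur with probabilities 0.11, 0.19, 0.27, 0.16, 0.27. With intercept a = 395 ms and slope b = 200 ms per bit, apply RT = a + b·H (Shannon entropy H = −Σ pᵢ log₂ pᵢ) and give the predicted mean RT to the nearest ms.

845 ms

Entropy contributions −pᵢ log₂ pᵢ: 0.3503, 0.4552, 0.5100, 0.4230, 0.5100; sum H = 2.2486 bits.
RT = a + bH = 395 + 200·2.2486 = 844.71 ms.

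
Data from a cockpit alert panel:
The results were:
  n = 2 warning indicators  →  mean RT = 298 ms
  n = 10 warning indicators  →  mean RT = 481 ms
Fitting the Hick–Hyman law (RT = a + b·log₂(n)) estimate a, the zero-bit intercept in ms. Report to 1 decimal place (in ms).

b = (RT₂ − RT₁)/(log₂ n₂ − log₂ n₁) = (481 − 298)/(3.3219 − 1) = 78.814 ms/bit.
Intercept: a = 298 − 78.814·log₂(2) = 219.186 ms.

219.2 ms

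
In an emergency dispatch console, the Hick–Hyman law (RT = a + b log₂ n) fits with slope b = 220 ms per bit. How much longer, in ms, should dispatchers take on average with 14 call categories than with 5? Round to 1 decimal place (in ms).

ΔRT = (a + b log₂ n₂) − (a + b log₂ n₁) = b·(log₂ n₂ − log₂ n₁).
log₂(14) − log₂(5) = 3.8074 − 2.3219 = 1.4854.
ΔRT = 220 × 1.4854 = 326.794 ms.

326.8 ms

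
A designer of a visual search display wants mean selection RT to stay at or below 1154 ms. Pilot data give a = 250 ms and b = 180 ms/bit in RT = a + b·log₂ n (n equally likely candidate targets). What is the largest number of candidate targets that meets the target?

32

Set 250 + 180·log₂ n ≤ 1154 → log₂ n ≤ (1154 − 250)/180 = 5.0222.
So n ≤ 2^5.0222 = 32.497; the largest integer n is 32.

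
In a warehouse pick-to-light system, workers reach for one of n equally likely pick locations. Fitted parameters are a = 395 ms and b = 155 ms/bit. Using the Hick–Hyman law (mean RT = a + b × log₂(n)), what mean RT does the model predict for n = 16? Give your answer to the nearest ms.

1015 ms

log₂(16) = 4 bits, so RT = 395 + 155 × 4 ≈ 1015.000 ms.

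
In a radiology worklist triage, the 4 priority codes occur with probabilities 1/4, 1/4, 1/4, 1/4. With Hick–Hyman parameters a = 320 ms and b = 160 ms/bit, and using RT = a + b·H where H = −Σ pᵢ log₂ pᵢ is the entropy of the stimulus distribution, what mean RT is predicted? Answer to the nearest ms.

Each term −pᵢ log₂ pᵢ: 0.25·2 + 0.25·2 + 0.25·2 + 0.25·2; summed, H = 2.000 bits.
Mean RT = a + bH = 320 + 160·2.000 = 640.00 ms.

640 ms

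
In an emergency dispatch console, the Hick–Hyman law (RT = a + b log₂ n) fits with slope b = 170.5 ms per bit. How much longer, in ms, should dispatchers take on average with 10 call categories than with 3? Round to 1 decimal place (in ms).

Only the slope matters, since a is common to both: ΔRT = b·log₂(n₂/n₁).
log₂(10) − log₂(3) = 3.3219 − 1.5850 = 1.7370.
ΔRT = 170.5 × 1.7370 = 296.153 ms.

296.2 ms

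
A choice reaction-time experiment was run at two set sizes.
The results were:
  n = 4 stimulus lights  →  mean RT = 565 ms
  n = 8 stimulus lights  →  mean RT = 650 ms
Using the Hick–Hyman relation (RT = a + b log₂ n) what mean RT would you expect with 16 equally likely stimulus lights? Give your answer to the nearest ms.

With log₂ n on the abscissa the relation is linear; from the two conditions:
  b = (650 − 565) / (log₂ 8 − log₂ 4) = 85 / (3 − 2) = 85 ms/bit
  a = 565 − 85 × 2 = 395 ms
Then RT(16) = 395 + 85 × log₂ 16 = 395 + 85 × 4 ≈ 735.000 ms.

735 ms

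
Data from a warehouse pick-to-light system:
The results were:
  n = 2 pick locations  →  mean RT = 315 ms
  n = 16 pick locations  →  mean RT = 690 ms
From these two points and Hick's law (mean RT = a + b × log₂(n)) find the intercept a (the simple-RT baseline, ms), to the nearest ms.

190 ms

The slope on a log₂ axis is (690 − 315) / (4 − 1) = 125 ms/bit.
Intercept: a = 315 − 125·log₂(2) = 190.000 ms.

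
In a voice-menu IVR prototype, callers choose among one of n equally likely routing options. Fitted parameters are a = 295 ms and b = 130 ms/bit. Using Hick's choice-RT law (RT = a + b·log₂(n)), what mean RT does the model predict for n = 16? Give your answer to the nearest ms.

log₂(16) = 4 bits, so RT = 295 + 130 × 4 ≈ 815.000 ms.

815 ms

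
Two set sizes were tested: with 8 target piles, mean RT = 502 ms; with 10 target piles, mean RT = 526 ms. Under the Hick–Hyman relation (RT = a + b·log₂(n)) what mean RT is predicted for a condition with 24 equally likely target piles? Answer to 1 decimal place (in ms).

RT is linear in log₂ n, so two points fix the line:
  b = (526 − 502) / (log₂ 10 − log₂ 8) = 24 / (3.3219 − 3) = 74.551 ms/bit
  a = 502 − 74.551 × 3 = 278.348 ms
Then RT(24) = 278.348 + 74.551 × log₂ 24 = 278.348 + 74.551 × 4.5850 ≈ 620.160 ms.

620.2 ms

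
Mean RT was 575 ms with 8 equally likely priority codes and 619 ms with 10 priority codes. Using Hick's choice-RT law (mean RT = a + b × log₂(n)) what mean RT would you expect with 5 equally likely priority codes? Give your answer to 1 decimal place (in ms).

Fit slope and intercept:
  b = (619 − 575) / (log₂ 10 − log₂ 8) = 44 / (3.3219 − 3) = 136.676 ms/bit
  a = 575 − 136.676 × 3 = 164.971 ms
Then RT(5) = 164.971 + 136.676 × log₂ 5 = 164.971 + 136.676 × 2.3219 ≈ 482.324 ms.

482.3 ms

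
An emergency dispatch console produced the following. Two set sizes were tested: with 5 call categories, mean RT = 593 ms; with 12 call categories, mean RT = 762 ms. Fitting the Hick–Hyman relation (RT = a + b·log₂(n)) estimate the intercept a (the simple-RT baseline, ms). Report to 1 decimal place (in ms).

282.3 ms

The slope on a log₂ axis is (762 − 593) / (3.5850 − 2.3219) = 133.805 ms/bit.
a = RT₁ − b·log₂ n₁ = 593 − 133.805 × 2.3219 = 282.315 ms.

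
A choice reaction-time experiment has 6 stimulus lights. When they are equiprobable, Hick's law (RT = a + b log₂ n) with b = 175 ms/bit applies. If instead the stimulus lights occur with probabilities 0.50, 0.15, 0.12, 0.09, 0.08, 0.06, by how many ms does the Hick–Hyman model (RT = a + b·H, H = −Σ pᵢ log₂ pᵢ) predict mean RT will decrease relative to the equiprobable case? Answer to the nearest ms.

80 ms

The RT saving is b·ΔH. Equiprobable H₀ = log₂(6) = 2.5850 bits; with the given probabilities H = 2.1253 bits.
b·(H₀ − H) = 175 × (2.5850 − 2.1253) = 80.44 ms.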